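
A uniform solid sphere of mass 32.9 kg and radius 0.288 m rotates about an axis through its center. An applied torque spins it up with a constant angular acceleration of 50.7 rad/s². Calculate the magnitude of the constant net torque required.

τ ≈ 55.3 N·m

I = (2/5)MR² = (2/5)(32.9)(0.288)² = 1.092 kg·m².
τ = Iα = (1.092)(50.70) = 55.34 N·m.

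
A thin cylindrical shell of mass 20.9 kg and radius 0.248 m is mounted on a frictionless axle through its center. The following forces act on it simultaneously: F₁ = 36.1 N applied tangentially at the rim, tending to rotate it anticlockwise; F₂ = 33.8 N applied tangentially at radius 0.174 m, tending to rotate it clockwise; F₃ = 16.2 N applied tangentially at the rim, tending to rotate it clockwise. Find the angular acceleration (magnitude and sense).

I = MR² = (20.9)(0.248)² = 1.285 kg·m².
Taking anticlockwise as positive: τ₁ = +(36.1)(0.248) = +8.953 N·m; τ₂ = −(33.8)(0.174) = −5.881 N·m; τ₃ = −(16.2)(0.248) = −4.018 N·m.
Net torque τ = -0.9460 N·m.
α = τ/I = -0.9460/1.285 = -0.7359 rad/s².

α ≈ 0.736 rad/s², clockwise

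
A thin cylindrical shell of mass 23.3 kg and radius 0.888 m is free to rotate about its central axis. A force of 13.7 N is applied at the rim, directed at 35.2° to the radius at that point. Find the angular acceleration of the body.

I = MR² = (23.3)(0.888)² = 18.37 kg·m².
Only the tangential component produces torque: τ = F R sinθ = (13.7)(0.888) sin 35.2° = 7.013 N·m.
From τ = Iα: α = 7.013/18.37 = 0.3817 rad/s².

α ≈ 0.382 rad/s²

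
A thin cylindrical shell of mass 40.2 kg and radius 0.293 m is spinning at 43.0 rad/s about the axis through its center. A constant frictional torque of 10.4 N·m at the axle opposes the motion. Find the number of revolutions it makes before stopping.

≈ 48.8 revolutions

I = MR² = (40.2)(0.293)² = 3.451 kg·m².
The net torque has magnitude 10.4 N·m, opposing ω.
|α| = τ/I = 10.40/3.451 = 3.014 rad/s² (deceleration).
ω² = ω₀² − 2|α|θ with ω = 0 ⇒ θ = ω₀²/(2|α|) = 306.8 rad = 48.83 rev.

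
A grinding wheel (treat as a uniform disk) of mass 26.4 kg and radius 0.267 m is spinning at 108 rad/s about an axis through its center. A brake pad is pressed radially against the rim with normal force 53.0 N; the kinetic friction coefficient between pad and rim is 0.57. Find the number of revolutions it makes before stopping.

≈ 108 revolutions

I = ½MR² = (1/2)(26.4)(0.267)² = 0.9410 kg·m².
Friction force f = μN = (0.57)(53.0) = 30.21 N at the rim; torque magnitude τ = fR = 8.066 N·m, opposing ω.
|α| = τ/I = 8.066/0.9410 = 8.572 rad/s² (deceleration).
ω² = ω₀² − 2|α|θ with ω = 0 ⇒ θ = ω₀²/(2|α|) = 680.4 rad = 108.3 rev.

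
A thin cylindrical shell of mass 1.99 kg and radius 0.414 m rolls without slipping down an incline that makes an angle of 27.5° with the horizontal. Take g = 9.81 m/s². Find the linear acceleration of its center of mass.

Translation along the incline: Mg sinθ − f = Ma.
Rotation about the center: fR = Iα with I = MR². No-slip gives a = αR, so f = (I/R²)a = M a.
Substituting: Mg sinθ = (1 + 1.000)Ma, so a = g sinθ/(1 + 1.000) = (9.81) sin 27.5° / 2.000 = 2.265 m/s².

a ≈ 2.26 m/s²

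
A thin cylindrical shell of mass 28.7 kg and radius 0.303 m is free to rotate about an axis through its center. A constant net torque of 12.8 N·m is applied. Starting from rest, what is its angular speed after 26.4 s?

ω ≈ 128 rad/s

I = MR² = (28.7)(0.303)² = 2.635 kg·m².
α = τ/I = 12.8/2.635 = 4.858 rad/s².
ω = ω₀ + αt = 0 + (4.858)(26.4) = 128.2 rad/s.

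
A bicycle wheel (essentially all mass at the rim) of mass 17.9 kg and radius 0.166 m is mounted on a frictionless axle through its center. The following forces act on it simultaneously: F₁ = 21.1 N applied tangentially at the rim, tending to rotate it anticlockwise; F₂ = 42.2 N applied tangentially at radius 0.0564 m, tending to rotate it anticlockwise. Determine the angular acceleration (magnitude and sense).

α ≈ 11.9 rad/s², anticlockwise

I = MR² = (17.9)(0.166)² = 0.4933 kg·m².
Taking anticlockwise as positive: τ₁ = +(21.1)(0.166) = +3.503 N·m; τ₂ = +(42.2)(0.0564) = +2.380 N·m.
Net torque τ = 5.883 N·m.
α = τ/I = 5.883/0.4933 = 11.93 rad/s².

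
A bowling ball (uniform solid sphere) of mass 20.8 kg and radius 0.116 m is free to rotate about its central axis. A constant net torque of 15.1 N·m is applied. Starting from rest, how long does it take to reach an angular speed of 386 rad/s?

I = (2/5)MR² = (2/5)(20.8)(0.116)² = 0.1120 kg·m².
α = τ/I = 15.1/0.1120 = 134.9 rad/s².
ω = αt ⇒ t = ω/α = 386/134.9 = 2.862 s.

t ≈ 2.86 s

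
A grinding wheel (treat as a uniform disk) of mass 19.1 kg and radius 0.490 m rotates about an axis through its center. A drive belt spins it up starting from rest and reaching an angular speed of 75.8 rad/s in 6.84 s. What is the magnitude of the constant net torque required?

I = ½MR² = (1/2)(19.1)(0.490)² = 2.293 kg·m².
α = Δω/Δt = (75.8 − 0)/6.84 = 11.08 rad/s².
τ = Iα = (2.293)(11.08) = 25.41 N·m.

τ ≈ 25.4 N·m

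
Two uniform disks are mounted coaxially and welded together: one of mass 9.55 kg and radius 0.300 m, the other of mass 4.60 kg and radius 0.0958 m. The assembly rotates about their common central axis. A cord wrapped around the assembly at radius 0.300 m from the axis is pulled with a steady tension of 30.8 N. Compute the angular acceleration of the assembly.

I = ½M₁R₁² + ½M₂R₂² = ½(9.55)(0.300)² + ½(4.60)(0.0958)² = 0.4509 kg·m².
τ = F r = (30.8)(0.300) = 9.240 N·m.
α = τ/I = 9.240/0.4509 = 20.49 rad/s².

α ≈ 20.5 rad/s²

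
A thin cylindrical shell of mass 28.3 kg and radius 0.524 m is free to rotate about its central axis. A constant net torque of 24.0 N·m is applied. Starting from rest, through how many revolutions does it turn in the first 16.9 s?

I = MR² = (28.3)(0.524)² = 7.771 kg·m².
α = τ/I = 24.0/7.771 = 3.089 rad/s².
θ = ½αt² = ½(3.089)(16.9)² = 441.1 rad.
Revolutions = θ/(2π) = 70.20.

≈ 70.2 revolutions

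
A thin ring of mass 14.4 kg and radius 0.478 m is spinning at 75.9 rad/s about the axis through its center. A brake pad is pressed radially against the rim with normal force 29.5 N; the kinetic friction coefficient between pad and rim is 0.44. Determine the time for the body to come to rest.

t ≈ 40.2 s

I = MR² = (14.4)(0.478)² = 3.290 kg·m².
Friction force f = μN = (0.44)(29.5) = 12.98 N at the rim; torque magnitude τ = fR = 6.204 N·m, opposing ω.
|α| = τ/I = 6.204/3.290 = 1.886 rad/s² (deceleration).
0 = ω₀ − |α|t ⇒ t = ω₀/|α| = 75.9/1.886 = 40.25 s.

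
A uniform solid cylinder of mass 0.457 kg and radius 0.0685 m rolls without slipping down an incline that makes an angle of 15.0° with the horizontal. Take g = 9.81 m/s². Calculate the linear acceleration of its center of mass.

a ≈ 1.69 m/s²

Translation along the incline: Mg sinθ − f = Ma.
Rotation about the center: fR = Iα with I = ½MR². No-slip gives a = αR, so f = (I/R²)a = (1/2)M a.
Substituting: Mg sinθ = (1 + 0.5000)Ma, so a = g sinθ/(1 + 0.5000) = (9.81) sin 15.0° / 1.500 = 1.693 m/s².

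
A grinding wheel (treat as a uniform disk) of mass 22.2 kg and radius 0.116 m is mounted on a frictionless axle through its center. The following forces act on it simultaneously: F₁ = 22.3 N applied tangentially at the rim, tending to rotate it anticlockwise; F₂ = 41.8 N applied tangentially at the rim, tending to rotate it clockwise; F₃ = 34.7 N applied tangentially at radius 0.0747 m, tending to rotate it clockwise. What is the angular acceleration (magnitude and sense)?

I = ½MR² = (1/2)(22.2)(0.116)² = 0.1494 kg·m².
Taking anticlockwise as positive: τ₁ = +(22.3)(0.116) = +2.587 N·m; τ₂ = −(41.8)(0.116) = −4.849 N·m; τ₃ = −(34.7)(0.0747) = −2.592 N·m.
Net torque τ = -4.854 N·m.
α = τ/I = -4.854/0.1494 = -32.50 rad/s².

α ≈ 32.5 rad/s², clockwise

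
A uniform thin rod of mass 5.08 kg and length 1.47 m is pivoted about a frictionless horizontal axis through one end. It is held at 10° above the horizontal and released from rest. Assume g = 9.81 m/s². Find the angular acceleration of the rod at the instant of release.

α ≈ 9.86 rad/s²

About the pivot, I = (1/3)ML² = (1/3)(5.08)(1.47)² = 3.659 kg·m².
The weight acts at the center, a distance L/2 = 0.7350 m from the pivot; τ = Mg(L/2) cos 10° = 36.07 N·m.
α = τ/I = 36.07/3.659 = 9.858 rad/s².
(Equivalently α = (3g/(2L)) cos 10° = 9.858 rad/s².)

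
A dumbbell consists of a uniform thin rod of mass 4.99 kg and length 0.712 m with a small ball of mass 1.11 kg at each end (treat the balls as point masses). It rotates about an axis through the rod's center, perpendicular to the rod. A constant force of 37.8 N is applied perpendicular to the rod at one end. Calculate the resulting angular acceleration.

α ≈ 27.3 rad/s²

I_rod = (1/12)ML² = (1/12)(4.99)(0.712)² = 0.2108 kg·m².
I_balls = 2·m·(L/2)² = 2(1.11)(0.3560)² = 0.2814 kg·m².
Total I = 0.4922 kg·m².
τ = F·(L/2) = (37.8)(0.356) = 13.46 N·m.
α = τ/I = 13.46/0.4922 = 27.34 rad/s².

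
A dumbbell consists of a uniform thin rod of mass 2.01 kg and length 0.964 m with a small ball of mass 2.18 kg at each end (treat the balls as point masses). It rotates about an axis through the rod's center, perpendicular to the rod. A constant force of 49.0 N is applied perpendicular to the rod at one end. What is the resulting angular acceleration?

I_rod = (1/12)ML² = (1/12)(2.01)(0.964)² = 0.1557 kg·m².
I_balls = 2·m·(L/2)² = 2(2.18)(0.4820)² = 1.013 kg·m².
Total I = 1.169 kg·m².
τ = F·(L/2) = (49.0)(0.482) = 23.62 N·m.
α = τ/I = 23.62/1.169 = 20.21 rad/s².

α ≈ 20.2 rad/s²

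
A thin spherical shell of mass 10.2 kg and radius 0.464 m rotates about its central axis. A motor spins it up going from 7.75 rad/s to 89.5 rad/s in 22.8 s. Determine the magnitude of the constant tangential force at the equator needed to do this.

F ≈ 11.3 N

I = (2/3)MR² = (2/3)(10.2)(0.464)² = 1.464 kg·m².
α = Δω/Δt = (89.5 − 7.75)/22.8 = 3.586 rad/s².
The required torque is τ = Iα = (1.464)(3.586) = 5.249 N·m.
A tangential force at the equator gives τ = FR, so F = τ/R = 5.249/0.464 = 11.31 N.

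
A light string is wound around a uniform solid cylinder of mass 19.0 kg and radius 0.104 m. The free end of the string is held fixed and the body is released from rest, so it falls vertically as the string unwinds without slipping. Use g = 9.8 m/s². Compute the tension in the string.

T ≈ 62.1 N

Translation: Mg − T = Ma. Rotation about the center: TR = Iα with I = ½MR².
With a = αR: T = (I/R²)a = (1/2)M a, so Mg = (1 + 0.5000)Ma.
a = g/(1 + 0.5000) = 9.8/1.500 = 6.533 m/s².
T = 0.5000·M·a = (0.5000)(19.0)(6.533) = 62.07 N.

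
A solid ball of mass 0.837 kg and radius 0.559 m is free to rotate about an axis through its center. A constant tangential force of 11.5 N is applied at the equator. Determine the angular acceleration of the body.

α ≈ 61.4 rad/s²

I = (2/5)MR² = (2/5)(0.837)(0.559)² = 0.1046 kg·m².
τ = F R = (11.5)(0.559) = 6.429 N·m.
Newton's second law for rotation, τ = Iα, gives α = τ/I = 6.429/0.1046 = 61.45 rad/s².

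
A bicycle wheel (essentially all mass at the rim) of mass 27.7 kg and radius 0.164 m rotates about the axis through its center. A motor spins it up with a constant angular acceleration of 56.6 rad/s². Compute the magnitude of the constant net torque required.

I = MR² = (27.7)(0.164)² = 0.7450 kg·m².
τ = Iα = (0.7450)(56.60) = 42.17 N·m.

τ ≈ 42.2 N·m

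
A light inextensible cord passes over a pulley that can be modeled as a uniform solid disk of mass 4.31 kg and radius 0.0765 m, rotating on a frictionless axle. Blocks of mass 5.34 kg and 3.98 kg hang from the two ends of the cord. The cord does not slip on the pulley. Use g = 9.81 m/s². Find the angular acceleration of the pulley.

I = ½MR² = (1/2)(4.31)(0.0765)² = 0.01261 kg·m².
Heavier block: m₁g − T₁ = m₁a. Lighter block: T₂ − m₂g = m₂a.
Pulley: (T₁ − T₂)R = Iα = I(a/R), so T₁ − T₂ = (I/R²)a = (1/2)M_p a = 2.155·a.
Adding the three: (m₁ − m₂)g = (m₁ + m₂ + 2.155)a, so a = (5.34 − 3.98)(9.81)/(5.34 + 3.98 + 2.155) = 1.163 m/s².
α = a/R = 1.163/0.0765 = 15.20 rad/s².

α ≈ 15.2 rad/s²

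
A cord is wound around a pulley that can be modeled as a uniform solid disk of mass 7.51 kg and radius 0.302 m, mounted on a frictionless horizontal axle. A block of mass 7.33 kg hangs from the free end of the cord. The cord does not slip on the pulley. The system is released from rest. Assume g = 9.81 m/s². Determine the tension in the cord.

I = ½MR² = (1/2)(7.51)(0.302)² = 0.3425 kg·m².
Block: mg − T = ma. Pulley: TR = Iα. No-slip: a = αR, so T = (I/R²)a = 3.755·a.
Then mg = (m + 3.755)a, so a = (7.33)(9.81)/(7.33 + 3.755) = 6.487 m/s².
T = 3.755·a = 24.36 N.

T ≈ 24.4 N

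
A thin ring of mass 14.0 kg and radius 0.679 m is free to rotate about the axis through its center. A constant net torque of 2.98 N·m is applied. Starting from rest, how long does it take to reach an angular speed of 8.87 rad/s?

t ≈ 19.2 s

I = MR² = (14.0)(0.679)² = 6.455 kg·m².
α = τ/I = 2.98/6.455 = 0.4617 rad/s².
ω = αt ⇒ t = ω/α = 8.87/0.4617 = 19.21 s.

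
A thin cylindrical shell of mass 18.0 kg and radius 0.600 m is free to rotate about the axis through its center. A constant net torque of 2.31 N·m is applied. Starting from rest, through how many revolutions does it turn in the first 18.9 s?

I = MR² = (18.0)(0.600)² = 6.480 kg·m².
α = τ/I = 2.31/6.480 = 0.3565 rad/s².
θ = ½αt² = ½(0.3565)(18.9)² = 63.67 rad.
Revolutions = θ/(2π) = 10.13.

≈ 10.1 revolutions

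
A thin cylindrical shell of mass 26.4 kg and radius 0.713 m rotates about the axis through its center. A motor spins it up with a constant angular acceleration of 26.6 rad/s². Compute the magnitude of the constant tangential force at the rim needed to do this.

F ≈ 501 N

I = MR² = (26.4)(0.713)² = 13.42 kg·m².
The required torque is τ = Iα = (13.42)(26.60) = 357.0 N·m.
A tangential force at the rim gives τ = FR, so F = τ/R = 357.0/0.713 = 500.7 N.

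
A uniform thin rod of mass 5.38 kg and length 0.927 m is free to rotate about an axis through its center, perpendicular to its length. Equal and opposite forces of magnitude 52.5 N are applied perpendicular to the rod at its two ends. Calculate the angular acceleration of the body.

I = (1/12)ML² = (1/12)(5.38)(0.927)² = 0.3853 kg·m².
The couple gives τ = F·(L/2) + F·(L/2) = F L = (52.5)(0.927) = 48.67 N·m.
From τ = Iα: α = 48.67/0.3853 = 126.3 rad/s².

α ≈ 126 rad/s²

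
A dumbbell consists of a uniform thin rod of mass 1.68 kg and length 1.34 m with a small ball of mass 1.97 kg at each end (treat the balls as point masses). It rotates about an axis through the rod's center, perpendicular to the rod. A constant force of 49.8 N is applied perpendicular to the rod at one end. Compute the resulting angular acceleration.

α ≈ 16.5 rad/s²

I_rod = (1/12)ML² = (1/12)(1.68)(1.34)² = 0.2514 kg·m².
I_balls = 2·m·(L/2)² = 2(1.97)(0.6700)² = 1.769 kg·m².
Total I = 2.020 kg·m².
τ = F·(L/2) = (49.8)(0.670) = 33.37 N·m.
α = τ/I = 33.37/2.020 = 16.52 rad/s².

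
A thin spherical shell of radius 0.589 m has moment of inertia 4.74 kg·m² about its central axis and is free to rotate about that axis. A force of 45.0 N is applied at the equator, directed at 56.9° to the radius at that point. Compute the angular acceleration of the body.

α ≈ 4.68 rad/s²

Only the tangential component produces torque: τ = F R sinθ = (45.0)(0.589) sin 56.9° = 22.20 N·m.
Newton's second law for rotation, τ = Iα, gives α = τ/I = 22.20/4.740 = 4.684 rad/s².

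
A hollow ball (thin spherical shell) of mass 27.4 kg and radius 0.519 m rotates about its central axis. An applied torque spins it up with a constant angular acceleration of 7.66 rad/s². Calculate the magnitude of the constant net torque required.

τ ≈ 37.7 N·m

I = (2/3)MR² = (2/3)(27.4)(0.519)² = 4.920 kg·m².
τ = Iα = (4.920)(7.660) = 37.69 N·m.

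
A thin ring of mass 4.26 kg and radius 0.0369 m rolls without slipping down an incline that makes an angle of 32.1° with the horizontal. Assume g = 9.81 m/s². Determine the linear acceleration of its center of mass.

Translation along the incline: Mg sinθ − f = Ma.
Rotation about the center: fR = Iα with I = MR². No-slip gives a = αR, so f = (I/R²)a = M a.
Substituting: Mg sinθ = (1 + 1.000)Ma, so a = g sinθ/(1 + 1.000) = (9.81) sin 32.1° / 2.000 = 2.607 m/s².

a ≈ 2.61 m/s²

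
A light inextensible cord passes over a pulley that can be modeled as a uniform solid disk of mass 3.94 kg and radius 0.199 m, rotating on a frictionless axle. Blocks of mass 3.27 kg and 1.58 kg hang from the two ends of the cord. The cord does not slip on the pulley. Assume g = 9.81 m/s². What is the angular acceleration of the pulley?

α ≈ 12.2 rad/s²

I = ½MR² = (1/2)(3.94)(0.199)² = 0.07801 kg·m².
Heavier block: m₁g − T₁ = m₁a. Lighter block: T₂ − m₂g = m₂a.
Pulley: (T₁ − T₂)R = Iα = I(a/R), so T₁ − T₂ = (I/R²)a = (1/2)M_p a = 1.970·a.
Adding the three: (m₁ − m₂)g = (m₁ + m₂ + 1.970)a, so a = (3.27 − 1.58)(9.81)/(3.27 + 1.58 + 1.970) = 2.431 m/s².
α = a/R = 2.431/0.199 = 12.22 rad/s².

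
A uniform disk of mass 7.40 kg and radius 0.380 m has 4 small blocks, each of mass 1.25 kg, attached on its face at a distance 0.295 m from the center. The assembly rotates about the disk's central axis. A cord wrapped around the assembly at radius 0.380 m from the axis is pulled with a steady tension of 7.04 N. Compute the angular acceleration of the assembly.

α ≈ 2.76 rad/s²

I_disk = ½MR² = ½(7.40)(0.380)² = 0.5343 kg·m².
I_blocks = 4·m·r² = 4(1.25)(0.295)² = 0.4351 kg·m².
Total I = 0.9694 kg·m².
τ = F r = (7.04)(0.380) = 2.675 N·m.
α = τ/I = 2.675/0.9694 = 2.760 rad/s².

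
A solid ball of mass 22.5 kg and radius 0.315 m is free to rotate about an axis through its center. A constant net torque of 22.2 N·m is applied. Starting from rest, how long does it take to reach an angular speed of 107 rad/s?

I = (2/5)MR² = (2/5)(22.5)(0.315)² = 0.8930 kg·m².
α = τ/I = 22.2/0.8930 = 24.86 rad/s².
ω = αt ⇒ t = ω/α = 107/24.86 = 4.304 s.

t ≈ 4.30 s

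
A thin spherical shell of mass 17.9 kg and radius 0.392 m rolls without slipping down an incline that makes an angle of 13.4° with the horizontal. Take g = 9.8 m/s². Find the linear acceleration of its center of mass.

a ≈ 1.36 m/s²

Translation along the incline: Mg sinθ − f = Ma.
Rotation about the center: fR = Iα with I = (2/3)MR². No-slip gives a = αR, so f = (I/R²)a = (2/3)M a.
Substituting: Mg sinθ = (1 + 0.6667)Ma, so a = g sinθ/(1 + 0.6667) = (9.8) sin 13.4° / 1.667 = 1.363 m/s².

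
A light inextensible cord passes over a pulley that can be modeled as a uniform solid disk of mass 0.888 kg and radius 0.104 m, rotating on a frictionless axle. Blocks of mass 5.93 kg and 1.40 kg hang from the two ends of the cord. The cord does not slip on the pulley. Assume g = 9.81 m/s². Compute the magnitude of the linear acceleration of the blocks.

a ≈ 5.72 m/s²

I = ½MR² = (1/2)(0.888)(0.104)² = 0.004802 kg·m².
Heavier block: m₁g − T₁ = m₁a. Lighter block: T₂ − m₂g = m₂a.
Pulley: (T₁ − T₂)R = Iα = I(a/R), so T₁ − T₂ = (I/R²)a = (1/2)M_p a = 0.4440·a.
Adding the three: (m₁ − m₂)g = (m₁ + m₂ + 0.4440)a, so a = (5.93 − 1.40)(9.81)/(5.93 + 1.40 + 0.4440) = 5.716 m/s².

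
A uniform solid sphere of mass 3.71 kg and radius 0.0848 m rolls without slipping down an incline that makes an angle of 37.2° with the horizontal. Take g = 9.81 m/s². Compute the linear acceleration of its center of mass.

a ≈ 4.24 m/s²

Translation along the incline: Mg sinθ − f = Ma.
Rotation about the center: fR = Iα with I = (2/5)MR². No-slip gives a = αR, so f = (I/R²)a = (2/5)M a.
Substituting: Mg sinθ = (1 + 0.4000)Ma, so a = g sinθ/(1 + 0.4000) = (9.81) sin 37.2° / 1.400 = 4.237 m/s².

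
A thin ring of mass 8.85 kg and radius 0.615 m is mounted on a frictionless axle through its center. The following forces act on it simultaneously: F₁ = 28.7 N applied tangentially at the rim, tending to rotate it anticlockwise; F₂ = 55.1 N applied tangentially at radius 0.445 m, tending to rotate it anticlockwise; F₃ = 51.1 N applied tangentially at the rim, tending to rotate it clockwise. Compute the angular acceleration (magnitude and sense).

I = MR² = (8.85)(0.615)² = 3.347 kg·m².
Taking anticlockwise as positive: τ₁ = +(28.7)(0.615) = +17.65 N·m; τ₂ = +(55.1)(0.445) = +24.52 N·m; τ₃ = −(51.1)(0.615) = −31.43 N·m.
Net torque τ = 10.74 N·m.
α = τ/I = 10.74/3.347 = 3.210 rad/s².

α ≈ 3.21 rad/s², anticlockwise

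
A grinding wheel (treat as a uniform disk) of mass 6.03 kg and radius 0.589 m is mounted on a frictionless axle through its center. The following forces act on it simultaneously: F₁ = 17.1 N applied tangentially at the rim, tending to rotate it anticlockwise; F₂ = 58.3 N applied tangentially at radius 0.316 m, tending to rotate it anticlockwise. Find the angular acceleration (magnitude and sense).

α ≈ 27.2 rad/s², anticlockwise

I = ½MR² = (1/2)(6.03)(0.589)² = 1.046 kg·m².
Taking anticlockwise as positive: τ₁ = +(17.1)(0.589) = +10.07 N·m; τ₂ = +(58.3)(0.316) = +18.42 N·m.
Net torque τ = 28.49 N·m.
α = τ/I = 28.49/1.046 = 27.24 rad/s².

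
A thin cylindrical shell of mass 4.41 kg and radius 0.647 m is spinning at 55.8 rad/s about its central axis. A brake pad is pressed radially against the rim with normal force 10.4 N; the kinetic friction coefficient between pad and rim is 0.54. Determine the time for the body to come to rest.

I = MR² = (4.41)(0.647)² = 1.846 kg·m².
Friction force f = μN = (0.54)(10.4) = 5.616 N at the rim; torque magnitude τ = fR = 3.634 N·m, opposing ω.
|α| = τ/I = 3.634/1.846 = 1.968 rad/s² (deceleration).
0 = ω₀ − |α|t ⇒ t = ω₀/|α| = 55.8/1.968 = 28.35 s.

t ≈ 28.3 s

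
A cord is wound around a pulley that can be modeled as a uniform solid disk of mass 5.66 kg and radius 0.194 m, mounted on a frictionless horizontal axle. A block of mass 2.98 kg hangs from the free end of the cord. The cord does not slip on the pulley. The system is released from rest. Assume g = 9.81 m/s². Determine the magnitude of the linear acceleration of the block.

a ≈ 5.03 m/s²

I = ½MR² = (1/2)(5.66)(0.194)² = 0.1065 kg·m².
Block: mg − T = ma. Pulley: TR = Iα. No-slip: a = αR, so T = (I/R²)a = 2.830·a.
Then mg = (m + 2.830)a, so a = (2.98)(9.81)/(2.98 + 2.830) = 5.032 m/s².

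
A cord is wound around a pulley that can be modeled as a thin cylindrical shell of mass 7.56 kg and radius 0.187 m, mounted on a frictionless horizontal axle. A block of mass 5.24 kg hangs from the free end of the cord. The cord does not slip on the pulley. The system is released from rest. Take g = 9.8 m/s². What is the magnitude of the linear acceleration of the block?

I = MR² = (7.56)(0.187)² = 0.2644 kg·m².
Block: mg − T = ma. Pulley: TR = Iα. No-slip: a = αR, so T = (I/R²)a = 7.560·a.
Then mg = (m + 7.560)a, so a = (5.24)(9.8)/(5.24 + 7.560) = 4.012 m/s².

a ≈ 4.01 m/s²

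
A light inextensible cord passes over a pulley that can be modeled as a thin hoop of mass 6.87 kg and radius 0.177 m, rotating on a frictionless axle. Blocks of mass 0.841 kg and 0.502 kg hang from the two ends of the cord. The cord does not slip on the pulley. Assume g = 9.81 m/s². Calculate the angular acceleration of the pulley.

I = MR² = (6.87)(0.177)² = 0.2152 kg·m².
Heavier block: m₁g − T₁ = m₁a. Lighter block: T₂ − m₂g = m₂a.
Pulley: (T₁ − T₂)R = Iα = I(a/R), so T₁ − T₂ = (I/R²)a = 1·M_p a = 6.870·a.
Adding the three: (m₁ − m₂)g = (m₁ + m₂ + 6.870)a, so a = (0.841 − 0.502)(9.81)/(0.841 + 0.502 + 6.870) = 0.4049 m/s².
α = a/R = 0.4049/0.177 = 2.288 rad/s².

α ≈ 2.29 rad/s²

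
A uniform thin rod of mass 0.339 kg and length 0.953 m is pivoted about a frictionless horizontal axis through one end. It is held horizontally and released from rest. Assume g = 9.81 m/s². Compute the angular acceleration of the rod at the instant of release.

About the pivot, I = (1/3)ML² = (1/3)(0.339)(0.953)² = 0.1026 kg·m².
The weight acts at the center, a distance L/2 = 0.4765 m from the pivot; τ = Mg(L/2) = 1.585 N·m.
α = τ/I = 1.585/0.1026 = 15.44 rad/s².

α ≈ 15.4 rad/s²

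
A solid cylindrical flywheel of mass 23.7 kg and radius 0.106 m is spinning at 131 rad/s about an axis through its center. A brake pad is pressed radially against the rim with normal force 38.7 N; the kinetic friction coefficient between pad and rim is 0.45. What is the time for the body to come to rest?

I = ½MR² = (1/2)(23.7)(0.106)² = 0.1331 kg·m².
Friction force f = μN = (0.45)(38.7) = 17.42 N at the rim; torque magnitude τ = fR = 1.846 N·m, opposing ω.
|α| = τ/I = 1.846/0.1331 = 13.86 rad/s² (deceleration).
0 = ω₀ − |α|t ⇒ t = ω₀/|α| = 131/13.86 = 9.449 s.

t ≈ 9.45 s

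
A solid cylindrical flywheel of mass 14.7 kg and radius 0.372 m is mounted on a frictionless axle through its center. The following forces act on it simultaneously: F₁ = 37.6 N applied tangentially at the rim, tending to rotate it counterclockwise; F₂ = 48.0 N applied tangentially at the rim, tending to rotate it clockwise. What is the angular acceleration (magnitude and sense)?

α ≈ 3.80 rad/s², clockwise

I = ½MR² = (1/2)(14.7)(0.372)² = 1.017 kg·m².
Taking counterclockwise as positive: τ₁ = +(37.6)(0.372) = +13.99 N·m; τ₂ = −(48.0)(0.372) = −17.86 N·m.
Net torque τ = -3.869 N·m.
α = τ/I = -3.869/1.017 = -3.804 rad/s².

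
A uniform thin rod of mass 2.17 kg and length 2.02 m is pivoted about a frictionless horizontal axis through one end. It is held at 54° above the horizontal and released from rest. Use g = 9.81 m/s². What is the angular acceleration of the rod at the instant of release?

α ≈ 4.28 rad/s²

About the pivot, I = (1/3)ML² = (1/3)(2.17)(2.02)² = 2.951 kg·m².
The weight acts at the center, a distance L/2 = 1.010 m from the pivot; τ = Mg(L/2) cos 54° = 12.64 N·m.
α = τ/I = 12.64/2.951 = 4.282 rad/s².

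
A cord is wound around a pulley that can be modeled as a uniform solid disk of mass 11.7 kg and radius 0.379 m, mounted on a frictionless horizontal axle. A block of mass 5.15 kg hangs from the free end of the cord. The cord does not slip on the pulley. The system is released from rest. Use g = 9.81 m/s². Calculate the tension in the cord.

T ≈ 26.9 N

I = ½MR² = (1/2)(11.7)(0.379)² = 0.8403 kg·m².
Block: mg − T = ma. Pulley: TR = Iα. No-slip: a = αR, so T = (I/R²)a = 5.850·a.
Then mg = (m + 5.850)a, so a = (5.15)(9.81)/(5.15 + 5.850) = 4.593 m/s².
T = 5.850·a = 26.87 N.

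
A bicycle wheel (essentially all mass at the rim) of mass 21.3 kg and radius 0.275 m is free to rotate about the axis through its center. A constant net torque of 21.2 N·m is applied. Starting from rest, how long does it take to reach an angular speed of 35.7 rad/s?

I = MR² = (21.3)(0.275)² = 1.611 kg·m².
α = τ/I = 21.2/1.611 = 13.16 rad/s².
ω = αt ⇒ t = ω/α = 35.7/13.16 = 2.713 s.

t ≈ 2.71 s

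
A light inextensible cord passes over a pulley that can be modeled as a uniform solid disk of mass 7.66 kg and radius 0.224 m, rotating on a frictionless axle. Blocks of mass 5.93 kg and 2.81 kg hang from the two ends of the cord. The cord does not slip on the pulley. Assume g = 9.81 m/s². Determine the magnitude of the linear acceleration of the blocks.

I = ½MR² = (1/2)(7.66)(0.224)² = 0.1922 kg·m².
Heavier block: m₁g − T₁ = m₁a. Lighter block: T₂ − m₂g = m₂a.
Pulley: (T₁ − T₂)R = Iα = I(a/R), so T₁ − T₂ = (I/R²)a = (1/2)M_p a = 3.830·a.
Adding the three: (m₁ − m₂)g = (m₁ + m₂ + 3.830)a, so a = (5.93 − 2.81)(9.81)/(5.93 + 2.81 + 3.830) = 2.435 m/s².

a ≈ 2.43 m/s²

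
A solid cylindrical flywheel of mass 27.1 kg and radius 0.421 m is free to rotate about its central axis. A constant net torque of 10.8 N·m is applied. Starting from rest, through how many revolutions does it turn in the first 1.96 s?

≈ 1.37 revolutions

I = ½MR² = (1/2)(27.1)(0.421)² = 2.402 kg·m².
α = τ/I = 10.8/2.402 = 4.497 rad/s².
θ = ½αt² = ½(4.497)(1.96)² = 8.638 rad.
Revolutions = θ/(2π) = 1.375.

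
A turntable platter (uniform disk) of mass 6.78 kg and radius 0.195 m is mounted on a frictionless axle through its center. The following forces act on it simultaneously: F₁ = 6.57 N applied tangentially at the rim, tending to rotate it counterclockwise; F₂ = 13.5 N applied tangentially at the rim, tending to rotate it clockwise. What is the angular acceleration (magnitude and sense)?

α ≈ 10.5 rad/s², clockwise

I = ½MR² = (1/2)(6.78)(0.195)² = 0.1289 kg·m².
Taking counterclockwise as positive: τ₁ = +(6.57)(0.195) = +1.281 N·m; τ₂ = −(13.5)(0.195) = −2.633 N·m.
Net torque τ = -1.351 N·m.
α = τ/I = -1.351/0.1289 = -10.48 rad/s².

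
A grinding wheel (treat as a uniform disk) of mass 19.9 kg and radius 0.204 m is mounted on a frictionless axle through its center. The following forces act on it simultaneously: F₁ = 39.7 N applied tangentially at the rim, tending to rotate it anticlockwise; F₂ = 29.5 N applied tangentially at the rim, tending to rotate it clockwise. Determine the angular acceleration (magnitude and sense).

I = ½MR² = (1/2)(19.9)(0.204)² = 0.4141 kg·m².
Taking anticlockwise as positive: τ₁ = +(39.7)(0.204) = +8.099 N·m; τ₂ = −(29.5)(0.204) = −6.018 N·m.
Net torque τ = 2.081 N·m.
α = τ/I = 2.081/0.4141 = 5.025 rad/s².

α ≈ 5.03 rad/s², anticlockwise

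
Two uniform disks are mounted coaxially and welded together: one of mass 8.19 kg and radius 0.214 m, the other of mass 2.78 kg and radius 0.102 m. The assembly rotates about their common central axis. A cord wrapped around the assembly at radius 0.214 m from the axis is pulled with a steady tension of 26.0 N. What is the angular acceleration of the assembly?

α ≈ 27.5 rad/s²

I = ½M₁R₁² + ½M₂R₂² = ½(8.19)(0.214)² + ½(2.78)(0.102)² = 0.2020 kg·m².
τ = F r = (26.0)(0.214) = 5.564 N·m.
α = τ/I = 5.564/0.2020 = 27.55 rad/s².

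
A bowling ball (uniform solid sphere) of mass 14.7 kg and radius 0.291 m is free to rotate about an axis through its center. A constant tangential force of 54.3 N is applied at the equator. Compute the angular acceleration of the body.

I = (2/5)MR² = (2/5)(14.7)(0.291)² = 0.4979 kg·m².
τ = F R = (54.3)(0.291) = 15.80 N·m.
Newton's second law for rotation, τ = Iα, gives α = τ/I = 15.80/0.4979 = 31.73 rad/s².

α ≈ 31.7 rad/s²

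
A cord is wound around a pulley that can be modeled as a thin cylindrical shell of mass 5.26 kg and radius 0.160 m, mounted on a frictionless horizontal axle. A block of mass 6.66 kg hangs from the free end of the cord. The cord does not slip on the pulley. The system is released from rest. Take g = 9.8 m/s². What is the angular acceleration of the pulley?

I = MR² = (5.26)(0.160)² = 0.1347 kg·m².
Block: mg − T = ma. Pulley: TR = Iα. No-slip: a = αR, so T = (I/R²)a = 5.260·a.
Then mg = (m + 5.260)a, so a = (6.66)(9.8)/(6.66 + 5.260) = 5.476 m/s².
α = a/R = 5.476/0.160 = 34.22 rad/s².

α ≈ 34.2 rad/s²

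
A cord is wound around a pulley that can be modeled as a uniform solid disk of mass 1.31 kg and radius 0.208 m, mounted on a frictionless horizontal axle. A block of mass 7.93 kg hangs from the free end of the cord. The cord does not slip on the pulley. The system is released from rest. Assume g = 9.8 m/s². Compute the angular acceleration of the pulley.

I = ½MR² = (1/2)(1.31)(0.208)² = 0.02834 kg·m².
Block: mg − T = ma. Pulley: TR = Iα. No-slip: a = αR, so T = (I/R²)a = 0.6550·a.
Then mg = (m + 0.6550)a, so a = (7.93)(9.8)/(7.93 + 0.6550) = 9.052 m/s².
α = a/R = 9.052/0.208 = 43.52 rad/s².

α ≈ 43.5 rad/s²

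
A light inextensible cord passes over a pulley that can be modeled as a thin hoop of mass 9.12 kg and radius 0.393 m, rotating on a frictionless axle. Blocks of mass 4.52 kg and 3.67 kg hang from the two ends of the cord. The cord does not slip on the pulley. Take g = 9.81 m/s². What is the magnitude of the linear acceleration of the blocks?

I = MR² = (9.12)(0.393)² = 1.409 kg·m².
Heavier block: m₁g − T₁ = m₁a. Lighter block: T₂ − m₂g = m₂a.
Pulley: (T₁ − T₂)R = Iα = I(a/R), so T₁ − T₂ = (I/R²)a = 1·M_p a = 9.120·a.
Adding the three: (m₁ − m₂)g = (m₁ + m₂ + 9.120)a, so a = (4.52 − 3.67)(9.81)/(4.52 + 3.67 + 9.120) = 0.4817 m/s².

a ≈ 0.482 m/s²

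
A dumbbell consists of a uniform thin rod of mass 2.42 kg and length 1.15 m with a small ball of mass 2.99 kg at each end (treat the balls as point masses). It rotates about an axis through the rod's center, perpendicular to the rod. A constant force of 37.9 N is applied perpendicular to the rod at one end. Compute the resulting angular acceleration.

α ≈ 9.71 rad/s²

I_rod = (1/12)ML² = (1/12)(2.42)(1.15)² = 0.2667 kg·m².
I_balls = 2·m·(L/2)² = 2(2.99)(0.5750)² = 1.977 kg·m².
Total I = 2.244 kg·m².
τ = F·(L/2) = (37.9)(0.575) = 21.79 N·m.
α = τ/I = 21.79/2.244 = 9.712 rad/s².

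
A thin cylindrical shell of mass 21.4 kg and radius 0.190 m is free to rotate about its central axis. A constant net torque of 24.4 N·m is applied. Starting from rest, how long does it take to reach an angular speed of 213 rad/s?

I = MR² = (21.4)(0.190)² = 0.7725 kg·m².
α = τ/I = 24.4/0.7725 = 31.58 rad/s².
ω = αt ⇒ t = ω/α = 213/31.58 = 6.744 s.

t ≈ 6.74 s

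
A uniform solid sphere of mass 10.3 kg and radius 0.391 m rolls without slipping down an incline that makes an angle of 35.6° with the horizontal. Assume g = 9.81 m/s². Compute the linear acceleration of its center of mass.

Translation along the incline: Mg sinθ − f = Ma.
Rotation about the center: fR = Iα with I = (2/5)MR². No-slip gives a = αR, so f = (I/R²)a = (2/5)M a.
Substituting: Mg sinθ = (1 + 0.4000)Ma, so a = g sinθ/(1 + 0.4000) = (9.81) sin 35.6° / 1.400 = 4.079 m/s².

a ≈ 4.08 m/s²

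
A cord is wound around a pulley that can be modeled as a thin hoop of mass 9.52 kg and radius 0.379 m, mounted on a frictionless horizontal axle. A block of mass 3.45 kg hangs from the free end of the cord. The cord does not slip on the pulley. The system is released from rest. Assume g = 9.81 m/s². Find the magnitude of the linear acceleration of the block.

I = MR² = (9.52)(0.379)² = 1.367 kg·m².
Block: mg − T = ma. Pulley: TR = Iα. No-slip: a = αR, so T = (I/R²)a = 9.520·a.
Then mg = (m + 9.520)a, so a = (3.45)(9.81)/(3.45 + 9.520) = 2.609 m/s².

a ≈ 2.61 m/s²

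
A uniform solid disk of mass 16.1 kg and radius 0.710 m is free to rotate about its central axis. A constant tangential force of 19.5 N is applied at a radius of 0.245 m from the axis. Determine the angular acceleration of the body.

I = ½MR² = (1/2)(16.1)(0.710)² = 4.058 kg·m².
τ = F·r = (19.5)(0.245) = 4.777 N·m.
Newton's second law for rotation, τ = Iα, gives α = τ/I = 4.777/4.058 = 1.177 rad/s².

α ≈ 1.18 rad/s²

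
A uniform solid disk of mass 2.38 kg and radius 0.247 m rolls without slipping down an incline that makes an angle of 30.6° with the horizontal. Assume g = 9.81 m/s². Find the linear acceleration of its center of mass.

Translation along the incline: Mg sinθ − f = Ma.
Rotation about the center: fR = Iα with I = ½MR². No-slip gives a = αR, so f = (I/R²)a = (1/2)M a.
Substituting: Mg sinθ = (1 + 0.5000)Ma, so a = g sinθ/(1 + 0.5000) = (9.81) sin 30.6° / 1.500 = 3.329 m/s².

a ≈ 3.33 m/s²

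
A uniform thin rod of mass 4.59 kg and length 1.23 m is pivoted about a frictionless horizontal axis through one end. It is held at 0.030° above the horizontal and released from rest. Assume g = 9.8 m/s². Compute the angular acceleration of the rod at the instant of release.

About the pivot, I = (1/3)ML² = (1/3)(4.59)(1.23)² = 2.315 kg·m².
The weight acts at the center, a distance L/2 = 0.6150 m from the pivot; τ = Mg(L/2) cos 0.030° = 27.66 N·m.
α = τ/I = 27.66/2.315 = 11.95 rad/s².
(Equivalently α = (3g/(2L)) cos 0.030° = 11.95 rad/s².)

α ≈ 12.0 rad/s²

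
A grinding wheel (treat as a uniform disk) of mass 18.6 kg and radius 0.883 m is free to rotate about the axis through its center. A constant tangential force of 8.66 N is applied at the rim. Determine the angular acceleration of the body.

I = ½MR² = (1/2)(18.6)(0.883)² = 7.251 kg·m².
τ = F R = (8.66)(0.883) = 7.647 N·m.
Newton's second law for rotation, τ = Iα, gives α = τ/I = 7.647/7.251 = 1.055 rad/s².

α ≈ 1.05 rad/s²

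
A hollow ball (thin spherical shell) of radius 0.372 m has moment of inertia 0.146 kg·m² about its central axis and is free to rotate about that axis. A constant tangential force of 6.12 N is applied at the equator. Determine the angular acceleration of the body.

α ≈ 15.6 rad/s²

τ = F R = (6.12)(0.372) = 2.277 N·m.
From τ = Iα: α = 2.277/0.1460 = 15.59 rad/s².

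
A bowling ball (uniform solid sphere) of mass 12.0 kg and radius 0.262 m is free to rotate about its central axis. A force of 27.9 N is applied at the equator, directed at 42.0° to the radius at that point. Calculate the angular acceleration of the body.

I = (2/5)MR² = (2/5)(12.0)(0.262)² = 0.3295 kg·m².
Only the tangential component produces torque: τ = F R sinθ = (27.9)(0.262) sin 42.0° = 4.891 N·m.
From τ = Iα: α = 4.891/0.3295 = 14.84 rad/s².

α ≈ 14.8 rad/s²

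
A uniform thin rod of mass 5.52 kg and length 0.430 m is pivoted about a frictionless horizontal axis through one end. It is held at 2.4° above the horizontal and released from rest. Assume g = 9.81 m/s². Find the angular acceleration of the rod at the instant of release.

About the pivot, I = (1/3)ML² = (1/3)(5.52)(0.430)² = 0.3402 kg·m².
The weight acts at the center, a distance L/2 = 0.2150 m from the pivot; τ = Mg(L/2) cos 2.4° = 11.63 N·m.
α = τ/I = 11.63/0.3402 = 34.19 rad/s².
(Equivalently α = (3g/(2L)) cos 2.4° = 34.19 rad/s².)

α ≈ 34.2 rad/s²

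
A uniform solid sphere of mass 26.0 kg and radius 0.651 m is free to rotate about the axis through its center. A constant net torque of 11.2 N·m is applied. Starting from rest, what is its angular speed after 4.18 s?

ω ≈ 10.6 rad/s

I = (2/5)MR² = (2/5)(26.0)(0.651)² = 4.408 kg·m².
α = τ/I = 11.2/4.408 = 2.541 rad/s².
ω = ω₀ + αt = 0 + (2.541)(4.18) = 10.62 rad/s.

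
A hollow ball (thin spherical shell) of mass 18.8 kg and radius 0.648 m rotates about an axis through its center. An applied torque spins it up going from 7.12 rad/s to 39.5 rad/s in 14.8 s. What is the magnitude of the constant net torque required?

τ ≈ 11.5 N·m

I = (2/3)MR² = (2/3)(18.8)(0.648)² = 5.263 kg·m².
α = Δω/Δt = (39.5 − 7.12)/14.8 = 2.188 rad/s².
τ = Iα = (5.263)(2.188) = 11.51 N·m.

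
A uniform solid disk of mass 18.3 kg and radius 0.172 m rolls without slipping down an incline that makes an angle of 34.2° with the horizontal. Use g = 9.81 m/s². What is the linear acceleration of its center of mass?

Translation along the incline: Mg sinθ − f = Ma.
Rotation about the center: fR = Iα with I = ½MR². No-slip gives a = αR, so f = (I/R²)a = (1/2)M a.
Substituting: Mg sinθ = (1 + 0.5000)Ma, so a = g sinθ/(1 + 0.5000) = (9.81) sin 34.2° / 1.500 = 3.676 m/s².

a ≈ 3.68 m/s²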